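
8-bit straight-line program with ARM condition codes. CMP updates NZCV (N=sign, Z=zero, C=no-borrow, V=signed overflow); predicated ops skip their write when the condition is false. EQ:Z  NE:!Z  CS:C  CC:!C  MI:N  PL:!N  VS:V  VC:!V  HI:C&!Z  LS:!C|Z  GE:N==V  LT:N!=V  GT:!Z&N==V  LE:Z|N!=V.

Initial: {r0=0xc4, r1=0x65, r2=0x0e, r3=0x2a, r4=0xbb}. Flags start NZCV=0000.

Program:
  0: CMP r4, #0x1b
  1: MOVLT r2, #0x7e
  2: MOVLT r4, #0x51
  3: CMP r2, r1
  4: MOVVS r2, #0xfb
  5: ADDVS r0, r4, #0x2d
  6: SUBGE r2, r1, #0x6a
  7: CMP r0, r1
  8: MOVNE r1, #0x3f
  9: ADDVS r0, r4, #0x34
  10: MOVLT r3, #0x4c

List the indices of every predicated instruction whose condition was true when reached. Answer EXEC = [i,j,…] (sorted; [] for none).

EXEC = [1,2,6,8,9,10]

[0] flags=1010 → (cmp)
[1] flags=1010 LT?T → r2=0x7e
[2] flags=1010 LT?T → r4=0x51
[3] flags=0010 → (cmp)
[4] flags=0010 VS?F → skip
[5] flags=0010 VS?F → skip
[6] flags=0010 GE?T → r2=0xfb
[7] flags=0011 → (cmp)
[8] flags=0011 NE?T → r1=0x3f
[9] flags=0011 VS?T → r0=0x85
[10] flags=0011 LT?T → r3=0x4c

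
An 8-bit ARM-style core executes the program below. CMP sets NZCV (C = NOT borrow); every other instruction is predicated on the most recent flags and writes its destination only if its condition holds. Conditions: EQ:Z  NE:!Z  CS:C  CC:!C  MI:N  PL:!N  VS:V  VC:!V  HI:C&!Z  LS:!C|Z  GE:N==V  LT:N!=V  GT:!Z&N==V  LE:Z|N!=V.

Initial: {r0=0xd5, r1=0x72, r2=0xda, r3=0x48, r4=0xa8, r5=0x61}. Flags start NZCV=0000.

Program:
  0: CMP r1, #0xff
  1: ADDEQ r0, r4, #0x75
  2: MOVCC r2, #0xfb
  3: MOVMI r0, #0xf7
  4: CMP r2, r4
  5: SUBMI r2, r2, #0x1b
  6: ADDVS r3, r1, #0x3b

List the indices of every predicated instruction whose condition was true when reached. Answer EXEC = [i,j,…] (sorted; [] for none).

0: ✓ CMP  NZCV=0000
1: · ADDEQ
2: ✓ MOVCC  r2←0xfb
3: · MOVMI
4: ✓ CMP  NZCV=0010
5: · SUBMI
6: · ADDVS

EXEC = [2]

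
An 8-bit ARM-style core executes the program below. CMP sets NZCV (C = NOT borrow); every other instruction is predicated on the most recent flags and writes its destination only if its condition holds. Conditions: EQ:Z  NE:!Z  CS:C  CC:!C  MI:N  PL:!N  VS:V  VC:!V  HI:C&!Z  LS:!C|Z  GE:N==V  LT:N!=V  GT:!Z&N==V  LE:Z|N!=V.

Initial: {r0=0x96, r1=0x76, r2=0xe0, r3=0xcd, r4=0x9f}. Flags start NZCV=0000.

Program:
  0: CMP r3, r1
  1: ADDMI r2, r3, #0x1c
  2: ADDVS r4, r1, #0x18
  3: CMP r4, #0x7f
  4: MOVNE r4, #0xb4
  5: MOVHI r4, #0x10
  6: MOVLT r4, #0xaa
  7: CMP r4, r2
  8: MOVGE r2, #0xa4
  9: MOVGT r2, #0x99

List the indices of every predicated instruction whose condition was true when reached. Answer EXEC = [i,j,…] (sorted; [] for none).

0: ✓ CMP  NZCV=0011
1: · ADDMI
2: ✓ ADDVS  r4←0x8e
3: ✓ CMP  NZCV=0011
4: ✓ MOVNE  r4←0xb4
5: ✓ MOVHI  r4←0x10
6: ✓ MOVLT  r4←0xaa
7: ✓ CMP  NZCV=1000
8: · MOVGE
9: · MOVGT

EXEC = [2,4,5,6]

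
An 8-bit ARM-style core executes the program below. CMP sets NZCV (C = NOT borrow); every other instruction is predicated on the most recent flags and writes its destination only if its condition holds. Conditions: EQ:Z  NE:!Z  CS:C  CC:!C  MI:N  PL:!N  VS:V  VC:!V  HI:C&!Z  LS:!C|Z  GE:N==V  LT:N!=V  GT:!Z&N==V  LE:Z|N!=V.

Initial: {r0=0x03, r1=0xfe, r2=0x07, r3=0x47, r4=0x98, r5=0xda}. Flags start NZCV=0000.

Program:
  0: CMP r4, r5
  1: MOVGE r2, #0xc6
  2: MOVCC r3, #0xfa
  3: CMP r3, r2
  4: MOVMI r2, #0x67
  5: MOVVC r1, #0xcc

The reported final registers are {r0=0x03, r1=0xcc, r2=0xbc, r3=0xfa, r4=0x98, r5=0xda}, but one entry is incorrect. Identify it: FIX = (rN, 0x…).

[0] flags=1000 → (cmp)
[1] flags=1000 GE?F → skip
[2] flags=1000 CC?T → r3=0xfa
[3] flags=1010 → (cmp)
[4] flags=1010 MI?T → r2=0x67
[5] flags=1010 VC?T → r1=0xcc

FIX = (r2, 0x67)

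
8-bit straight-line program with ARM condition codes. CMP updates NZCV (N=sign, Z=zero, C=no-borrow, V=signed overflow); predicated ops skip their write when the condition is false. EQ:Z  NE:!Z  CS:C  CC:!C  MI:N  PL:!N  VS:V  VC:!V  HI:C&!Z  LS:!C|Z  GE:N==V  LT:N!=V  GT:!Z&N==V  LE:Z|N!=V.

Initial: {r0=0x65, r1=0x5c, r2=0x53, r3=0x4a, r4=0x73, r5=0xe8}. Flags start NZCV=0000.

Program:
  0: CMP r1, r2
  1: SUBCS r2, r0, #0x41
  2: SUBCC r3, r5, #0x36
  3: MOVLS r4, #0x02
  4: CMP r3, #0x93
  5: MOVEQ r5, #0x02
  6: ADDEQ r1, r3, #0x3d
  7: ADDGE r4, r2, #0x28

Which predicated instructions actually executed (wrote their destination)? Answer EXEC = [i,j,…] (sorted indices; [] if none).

[0] flags=0010 → (cmp)
[1] flags=0010 CS?T → r2=0x24
[2] flags=0010 CC?F → skip
[3] flags=0010 LS?F → skip
[4] flags=1001 → (cmp)
[5] flags=1001 EQ?F → skip
[6] flags=1001 EQ?F → skip
[7] flags=1001 GE?T → r4=0x4c

EXEC = [1,7]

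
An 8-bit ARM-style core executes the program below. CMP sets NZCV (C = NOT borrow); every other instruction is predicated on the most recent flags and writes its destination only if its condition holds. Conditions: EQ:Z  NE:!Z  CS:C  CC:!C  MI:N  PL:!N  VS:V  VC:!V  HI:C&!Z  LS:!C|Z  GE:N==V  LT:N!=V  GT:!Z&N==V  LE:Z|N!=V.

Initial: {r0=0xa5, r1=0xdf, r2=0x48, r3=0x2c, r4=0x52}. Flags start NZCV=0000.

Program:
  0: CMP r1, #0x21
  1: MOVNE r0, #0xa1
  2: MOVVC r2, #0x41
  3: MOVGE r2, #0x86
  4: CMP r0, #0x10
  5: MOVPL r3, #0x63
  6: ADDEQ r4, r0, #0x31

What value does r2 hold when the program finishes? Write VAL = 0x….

[0] flags=1010 → (cmp)
[1] flags=1010 NE?T → r0=0xa1
[2] flags=1010 VC?T → r2=0x41
[3] flags=1010 GE?F → skip
[4] flags=1010 → (cmp)
[5] flags=1010 PL?F → skip
[6] flags=1010 EQ?F → skip

VAL = 0x41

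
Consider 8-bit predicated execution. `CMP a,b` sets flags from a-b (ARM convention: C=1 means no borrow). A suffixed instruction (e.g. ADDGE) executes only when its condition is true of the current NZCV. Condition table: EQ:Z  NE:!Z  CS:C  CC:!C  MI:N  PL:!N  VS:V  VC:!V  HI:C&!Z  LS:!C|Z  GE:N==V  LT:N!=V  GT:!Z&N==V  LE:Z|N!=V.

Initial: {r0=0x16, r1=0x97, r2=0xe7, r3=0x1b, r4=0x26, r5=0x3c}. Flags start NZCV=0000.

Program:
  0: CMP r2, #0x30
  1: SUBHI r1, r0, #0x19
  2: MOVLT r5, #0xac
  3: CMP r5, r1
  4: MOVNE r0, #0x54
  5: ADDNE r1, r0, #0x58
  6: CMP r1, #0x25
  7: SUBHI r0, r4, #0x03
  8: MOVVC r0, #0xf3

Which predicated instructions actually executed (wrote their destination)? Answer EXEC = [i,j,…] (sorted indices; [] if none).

EXEC = [1,2,4,5,7,8]

[0] flags=1010 → (cmp)
[1] flags=1010 HI?T → r1=0xfd
[2] flags=1010 LT?T → r5=0xac
[3] flags=1000 → (cmp)
[4] flags=1000 NE?T → r0=0x54
[5] flags=1000 NE?T → r1=0xac
[6] flags=1010 → (cmp)
[7] flags=1010 HI?T → r0=0x23
[8] flags=1010 VC?T → r0=0xf3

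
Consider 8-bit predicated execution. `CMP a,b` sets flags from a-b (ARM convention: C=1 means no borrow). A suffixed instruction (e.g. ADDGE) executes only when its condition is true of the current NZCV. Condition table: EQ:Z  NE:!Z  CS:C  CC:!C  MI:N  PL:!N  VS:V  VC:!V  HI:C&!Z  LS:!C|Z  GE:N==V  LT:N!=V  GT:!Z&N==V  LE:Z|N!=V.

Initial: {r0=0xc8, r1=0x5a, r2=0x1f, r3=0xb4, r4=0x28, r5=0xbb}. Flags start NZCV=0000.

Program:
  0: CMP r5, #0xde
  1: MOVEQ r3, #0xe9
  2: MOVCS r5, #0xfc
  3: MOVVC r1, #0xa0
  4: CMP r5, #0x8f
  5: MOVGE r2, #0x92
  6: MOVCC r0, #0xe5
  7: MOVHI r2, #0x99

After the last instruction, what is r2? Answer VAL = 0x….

VAL = 0x99

0: ✓ CMP  NZCV=1000
1: · MOVEQ
2: · MOVCS
3: ✓ MOVVC  r1←0xa0
4: ✓ CMP  NZCV=0010
5: ✓ MOVGE  r2←0x92
6: · MOVCC
7: ✓ MOVHI  r2←0x99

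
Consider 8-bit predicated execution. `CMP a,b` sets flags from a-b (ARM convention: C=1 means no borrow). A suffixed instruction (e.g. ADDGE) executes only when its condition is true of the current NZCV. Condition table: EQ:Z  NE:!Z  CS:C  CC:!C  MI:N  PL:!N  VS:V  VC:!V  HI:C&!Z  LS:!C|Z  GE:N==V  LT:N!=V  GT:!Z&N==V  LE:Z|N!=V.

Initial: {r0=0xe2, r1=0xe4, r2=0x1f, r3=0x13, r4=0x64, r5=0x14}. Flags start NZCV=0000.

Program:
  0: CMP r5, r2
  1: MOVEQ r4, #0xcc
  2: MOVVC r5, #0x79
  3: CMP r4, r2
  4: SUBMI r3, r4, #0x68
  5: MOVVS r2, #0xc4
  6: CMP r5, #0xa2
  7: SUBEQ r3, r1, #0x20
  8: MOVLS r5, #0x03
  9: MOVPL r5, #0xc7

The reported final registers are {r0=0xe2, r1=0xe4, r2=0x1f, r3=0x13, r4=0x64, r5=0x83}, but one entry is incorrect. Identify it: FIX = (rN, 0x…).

0: ✓ CMP  NZCV=1000
1: · MOVEQ
2: ✓ MOVVC  r5←0x79
3: ✓ CMP  NZCV=0010
4: · SUBMI
5: · MOVVS
6: ✓ CMP  NZCV=1001
7: · SUBEQ
8: ✓ MOVLS  r5←0x03
9: · MOVPL

FIX = (r5, 0x03)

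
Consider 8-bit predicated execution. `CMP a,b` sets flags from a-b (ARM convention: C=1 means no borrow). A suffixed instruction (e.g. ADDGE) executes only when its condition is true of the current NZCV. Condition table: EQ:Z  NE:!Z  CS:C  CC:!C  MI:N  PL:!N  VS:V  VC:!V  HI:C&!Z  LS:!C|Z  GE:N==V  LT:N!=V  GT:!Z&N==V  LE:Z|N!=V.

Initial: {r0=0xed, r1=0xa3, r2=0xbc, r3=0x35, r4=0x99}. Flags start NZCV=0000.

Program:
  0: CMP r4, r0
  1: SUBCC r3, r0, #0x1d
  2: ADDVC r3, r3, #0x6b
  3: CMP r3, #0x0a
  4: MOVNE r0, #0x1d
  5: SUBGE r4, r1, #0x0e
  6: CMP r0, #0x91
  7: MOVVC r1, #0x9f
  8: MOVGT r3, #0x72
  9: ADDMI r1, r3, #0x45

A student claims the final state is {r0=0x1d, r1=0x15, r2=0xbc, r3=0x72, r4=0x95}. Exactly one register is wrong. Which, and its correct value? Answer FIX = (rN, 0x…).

0: ✓ CMP  NZCV=1000
1: ✓ SUBCC  r3←0xd0
2: ✓ ADDVC  r3←0x3b
3: ✓ CMP  NZCV=0010
4: ✓ MOVNE  r0←0x1d
5: ✓ SUBGE  r4←0x95
6: ✓ CMP  NZCV=1001
7: · MOVVC
8: ✓ MOVGT  r3←0x72
9: ✓ ADDMI  r1←0xb7

FIX = (r1, 0xb7)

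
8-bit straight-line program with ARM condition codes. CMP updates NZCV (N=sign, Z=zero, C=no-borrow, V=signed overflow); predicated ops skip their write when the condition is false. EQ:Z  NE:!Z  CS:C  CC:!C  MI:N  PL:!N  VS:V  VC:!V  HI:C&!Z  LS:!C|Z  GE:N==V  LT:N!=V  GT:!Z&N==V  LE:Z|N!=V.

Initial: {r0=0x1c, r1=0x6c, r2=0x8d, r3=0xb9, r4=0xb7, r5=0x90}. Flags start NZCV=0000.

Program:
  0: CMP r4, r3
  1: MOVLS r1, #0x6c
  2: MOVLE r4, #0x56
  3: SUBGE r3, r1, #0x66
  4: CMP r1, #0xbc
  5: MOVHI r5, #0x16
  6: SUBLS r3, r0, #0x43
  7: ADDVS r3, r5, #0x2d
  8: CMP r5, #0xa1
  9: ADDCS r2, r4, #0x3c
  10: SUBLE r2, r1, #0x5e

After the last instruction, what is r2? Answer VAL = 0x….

0: ✓ CMP  NZCV=1000
1: ✓ MOVLS  r1←0x6c
2: ✓ MOVLE  r4←0x56
3: · SUBGE
4: ✓ CMP  NZCV=1001
5: · MOVHI
6: ✓ SUBLS  r3←0xd9
7: ✓ ADDVS  r3←0xbd
8: ✓ CMP  NZCV=1000
9: · ADDCS
10: ✓ SUBLE  r2←0x0e

VAL = 0x0e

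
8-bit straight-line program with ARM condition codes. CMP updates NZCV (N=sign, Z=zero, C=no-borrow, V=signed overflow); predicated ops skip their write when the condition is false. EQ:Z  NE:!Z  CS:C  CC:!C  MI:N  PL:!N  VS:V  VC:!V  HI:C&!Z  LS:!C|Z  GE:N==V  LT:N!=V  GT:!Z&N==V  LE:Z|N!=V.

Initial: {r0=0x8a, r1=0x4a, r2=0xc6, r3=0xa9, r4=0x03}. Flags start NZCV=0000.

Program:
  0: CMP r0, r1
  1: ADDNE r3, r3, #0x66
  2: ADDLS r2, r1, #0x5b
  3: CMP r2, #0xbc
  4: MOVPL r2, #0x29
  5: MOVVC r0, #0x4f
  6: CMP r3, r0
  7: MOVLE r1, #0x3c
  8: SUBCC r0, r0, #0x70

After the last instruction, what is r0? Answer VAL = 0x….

VAL = 0xdf

0: ✓ CMP  NZCV=0011
1: ✓ ADDNE  r3←0x0f
2: · ADDLS
3: ✓ CMP  NZCV=0010
4: ✓ MOVPL  r2←0x29
5: ✓ MOVVC  r0←0x4f
6: ✓ CMP  NZCV=1000
7: ✓ MOVLE  r1←0x3c
8: ✓ SUBCC  r0←0xdf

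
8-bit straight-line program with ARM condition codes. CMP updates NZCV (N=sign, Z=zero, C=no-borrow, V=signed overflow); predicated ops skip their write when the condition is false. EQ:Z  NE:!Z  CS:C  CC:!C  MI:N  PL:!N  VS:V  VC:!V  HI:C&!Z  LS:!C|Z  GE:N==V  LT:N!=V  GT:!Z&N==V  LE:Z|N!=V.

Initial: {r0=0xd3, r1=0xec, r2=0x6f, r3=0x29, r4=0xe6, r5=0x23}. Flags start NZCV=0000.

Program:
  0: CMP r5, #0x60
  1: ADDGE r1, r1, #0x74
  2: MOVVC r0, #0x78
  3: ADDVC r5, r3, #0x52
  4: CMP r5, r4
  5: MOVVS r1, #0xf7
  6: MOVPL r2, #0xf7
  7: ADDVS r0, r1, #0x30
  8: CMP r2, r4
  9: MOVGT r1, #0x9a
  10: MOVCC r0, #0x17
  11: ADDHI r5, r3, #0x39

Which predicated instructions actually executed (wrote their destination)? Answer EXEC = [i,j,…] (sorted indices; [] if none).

0: ✓ CMP  NZCV=1000
1: · ADDGE
2: ✓ MOVVC  r0←0x78
3: ✓ ADDVC  r5←0x7b
4: ✓ CMP  NZCV=1001
5: ✓ MOVVS  r1←0xf7
6: · MOVPL
7: ✓ ADDVS  r0←0x27
8: ✓ CMP  NZCV=1001
9: ✓ MOVGT  r1←0x9a
10: ✓ MOVCC  r0←0x17
11: · ADDHI

EXEC = [2,3,5,7,9,10]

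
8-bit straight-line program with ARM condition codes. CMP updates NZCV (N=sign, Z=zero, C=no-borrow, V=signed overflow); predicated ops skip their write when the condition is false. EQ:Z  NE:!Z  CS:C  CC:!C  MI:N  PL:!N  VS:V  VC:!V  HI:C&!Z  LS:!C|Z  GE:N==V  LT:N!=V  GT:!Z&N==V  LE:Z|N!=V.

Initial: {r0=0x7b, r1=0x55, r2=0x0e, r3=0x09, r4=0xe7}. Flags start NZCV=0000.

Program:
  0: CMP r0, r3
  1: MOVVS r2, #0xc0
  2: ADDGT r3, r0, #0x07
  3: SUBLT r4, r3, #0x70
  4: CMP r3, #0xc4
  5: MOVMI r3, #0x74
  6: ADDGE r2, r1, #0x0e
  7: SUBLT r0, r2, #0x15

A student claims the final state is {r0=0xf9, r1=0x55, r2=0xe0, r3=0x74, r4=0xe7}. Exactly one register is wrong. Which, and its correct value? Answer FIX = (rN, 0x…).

FIX = (r2, 0x0e)

0: ✓ CMP  NZCV=0010
1: · MOVVS
2: ✓ ADDGT  r3←0x82
3: · SUBLT
4: ✓ CMP  NZCV=1000
5: ✓ MOVMI  r3←0x74
6: · ADDGE
7: ✓ SUBLT  r0←0xf9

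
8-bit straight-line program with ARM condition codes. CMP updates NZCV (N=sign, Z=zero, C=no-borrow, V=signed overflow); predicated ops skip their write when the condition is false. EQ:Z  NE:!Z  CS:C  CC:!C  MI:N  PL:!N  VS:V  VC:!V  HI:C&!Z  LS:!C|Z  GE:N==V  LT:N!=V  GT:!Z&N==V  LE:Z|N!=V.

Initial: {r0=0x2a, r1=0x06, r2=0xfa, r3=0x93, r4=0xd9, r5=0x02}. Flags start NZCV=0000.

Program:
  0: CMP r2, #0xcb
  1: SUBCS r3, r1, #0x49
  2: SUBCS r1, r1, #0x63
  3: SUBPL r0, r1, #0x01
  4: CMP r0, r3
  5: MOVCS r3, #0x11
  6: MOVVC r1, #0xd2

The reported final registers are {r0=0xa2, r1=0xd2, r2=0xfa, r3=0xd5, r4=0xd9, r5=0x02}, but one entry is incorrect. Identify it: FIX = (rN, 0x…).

FIX = (r3, 0xbd)

0: ✓ CMP  NZCV=0010
1: ✓ SUBCS  r3←0xbd
2: ✓ SUBCS  r1←0xa3
3: ✓ SUBPL  r0←0xa2
4: ✓ CMP  NZCV=1000
5: · MOVCS
6: ✓ MOVVC  r1←0xd2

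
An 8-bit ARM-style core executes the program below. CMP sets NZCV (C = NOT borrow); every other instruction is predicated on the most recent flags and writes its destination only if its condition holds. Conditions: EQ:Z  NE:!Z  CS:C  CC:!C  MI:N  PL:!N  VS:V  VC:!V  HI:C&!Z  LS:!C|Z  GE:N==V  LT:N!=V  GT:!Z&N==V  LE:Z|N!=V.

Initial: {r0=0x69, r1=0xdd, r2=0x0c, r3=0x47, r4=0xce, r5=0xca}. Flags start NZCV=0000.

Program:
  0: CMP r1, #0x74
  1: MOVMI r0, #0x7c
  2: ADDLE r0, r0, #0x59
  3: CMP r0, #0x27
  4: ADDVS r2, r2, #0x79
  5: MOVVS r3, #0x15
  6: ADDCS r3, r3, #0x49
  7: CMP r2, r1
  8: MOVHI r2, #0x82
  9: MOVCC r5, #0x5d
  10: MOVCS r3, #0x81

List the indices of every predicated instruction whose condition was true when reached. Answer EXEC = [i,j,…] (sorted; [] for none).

EXEC = [2,6,9]

[0] flags=0011 → (cmp)
[1] flags=0011 MI?F → skip
[2] flags=0011 LE?T → r0=0xc2
[3] flags=1010 → (cmp)
[4] flags=1010 VS?F → skip
[5] flags=1010 VS?F → skip
[6] flags=1010 CS?T → r3=0x90
[7] flags=0000 → (cmp)
[8] flags=0000 HI?F → skip
[9] flags=0000 CC?T → r5=0x5d
[10] flags=0000 CS?F → skip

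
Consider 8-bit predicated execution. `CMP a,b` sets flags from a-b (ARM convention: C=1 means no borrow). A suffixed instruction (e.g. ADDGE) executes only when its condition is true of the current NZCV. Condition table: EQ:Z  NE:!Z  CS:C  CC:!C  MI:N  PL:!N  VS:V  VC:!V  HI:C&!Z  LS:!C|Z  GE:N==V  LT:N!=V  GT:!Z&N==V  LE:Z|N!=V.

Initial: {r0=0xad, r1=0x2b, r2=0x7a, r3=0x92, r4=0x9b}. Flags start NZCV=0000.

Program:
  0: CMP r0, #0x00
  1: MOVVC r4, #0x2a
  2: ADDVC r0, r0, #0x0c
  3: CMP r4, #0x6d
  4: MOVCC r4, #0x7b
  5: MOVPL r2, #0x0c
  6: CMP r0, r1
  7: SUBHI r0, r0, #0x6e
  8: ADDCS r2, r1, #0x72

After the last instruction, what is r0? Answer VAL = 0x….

VAL = 0x4b

0: ✓ CMP  NZCV=1010
1: ✓ MOVVC  r4←0x2a
2: ✓ ADDVC  r0←0xb9
3: ✓ CMP  NZCV=1000
4: ✓ MOVCC  r4←0x7b
5: · MOVPL
6: ✓ CMP  NZCV=1010
7: ✓ SUBHI  r0←0x4b
8: ✓ ADDCS  r2←0x9d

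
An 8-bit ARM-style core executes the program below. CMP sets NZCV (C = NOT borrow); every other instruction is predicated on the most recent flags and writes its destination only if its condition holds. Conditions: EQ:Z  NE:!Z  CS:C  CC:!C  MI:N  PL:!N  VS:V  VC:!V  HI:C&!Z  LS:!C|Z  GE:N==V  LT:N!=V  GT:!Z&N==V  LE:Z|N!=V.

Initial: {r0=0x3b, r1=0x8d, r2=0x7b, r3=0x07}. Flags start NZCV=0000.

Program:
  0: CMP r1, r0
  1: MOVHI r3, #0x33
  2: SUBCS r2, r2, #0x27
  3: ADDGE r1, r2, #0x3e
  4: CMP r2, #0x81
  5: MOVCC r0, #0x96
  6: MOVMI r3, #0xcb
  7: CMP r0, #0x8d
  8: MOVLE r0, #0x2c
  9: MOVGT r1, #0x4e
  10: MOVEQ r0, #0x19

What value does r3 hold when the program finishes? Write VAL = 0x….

VAL = 0xcb

[0] flags=0011 → (cmp)
[1] flags=0011 HI?T → r3=0x33
[2] flags=0011 CS?T → r2=0x54
[3] flags=0011 GE?F → skip
[4] flags=1001 → (cmp)
[5] flags=1001 CC?T → r0=0x96
[6] flags=1001 MI?T → r3=0xcb
[7] flags=0010 → (cmp)
[8] flags=0010 LE?F → skip
[9] flags=0010 GT?T → r1=0x4e
[10] flags=0010 EQ?F → skip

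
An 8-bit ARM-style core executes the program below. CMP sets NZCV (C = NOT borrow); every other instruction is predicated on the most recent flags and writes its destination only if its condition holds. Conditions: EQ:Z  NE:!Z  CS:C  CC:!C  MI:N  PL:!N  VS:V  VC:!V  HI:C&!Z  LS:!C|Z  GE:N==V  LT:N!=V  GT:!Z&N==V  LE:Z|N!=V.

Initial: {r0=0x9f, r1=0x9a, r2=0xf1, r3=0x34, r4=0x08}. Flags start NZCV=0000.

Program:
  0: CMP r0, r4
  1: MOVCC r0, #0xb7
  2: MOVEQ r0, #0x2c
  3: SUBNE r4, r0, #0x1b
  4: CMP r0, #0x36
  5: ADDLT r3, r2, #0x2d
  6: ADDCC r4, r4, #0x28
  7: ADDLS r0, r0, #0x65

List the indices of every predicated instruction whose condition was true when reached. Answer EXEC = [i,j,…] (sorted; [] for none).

EXEC = [3,5]

0: ✓ CMP  NZCV=1010
1: · MOVCC
2: · MOVEQ
3: ✓ SUBNE  r4←0x84
4: ✓ CMP  NZCV=0011
5: ✓ ADDLT  r3←0x1e
6: · ADDCC
7: · ADDLS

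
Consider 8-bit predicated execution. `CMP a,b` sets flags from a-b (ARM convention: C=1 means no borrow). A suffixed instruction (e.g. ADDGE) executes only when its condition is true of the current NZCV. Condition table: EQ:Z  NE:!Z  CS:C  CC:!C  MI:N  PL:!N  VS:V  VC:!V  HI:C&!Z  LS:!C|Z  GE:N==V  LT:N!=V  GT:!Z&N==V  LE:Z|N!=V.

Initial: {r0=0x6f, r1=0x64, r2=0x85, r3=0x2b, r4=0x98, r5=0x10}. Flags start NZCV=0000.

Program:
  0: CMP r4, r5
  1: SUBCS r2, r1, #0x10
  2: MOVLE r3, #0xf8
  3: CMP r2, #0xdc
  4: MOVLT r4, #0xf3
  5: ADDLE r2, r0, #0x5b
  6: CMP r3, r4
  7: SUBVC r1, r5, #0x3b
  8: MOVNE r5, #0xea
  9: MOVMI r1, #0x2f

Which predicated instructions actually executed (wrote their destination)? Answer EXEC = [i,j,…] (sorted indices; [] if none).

[0] flags=1010 → (cmp)
[1] flags=1010 CS?T → r2=0x54
[2] flags=1010 LE?T → r3=0xf8
[3] flags=0000 → (cmp)
[4] flags=0000 LT?F → skip
[5] flags=0000 LE?F → skip
[6] flags=0010 → (cmp)
[7] flags=0010 VC?T → r1=0xd5
[8] flags=0010 NE?T → r5=0xea
[9] flags=0010 MI?F → skip

EXEC = [1,2,7,8]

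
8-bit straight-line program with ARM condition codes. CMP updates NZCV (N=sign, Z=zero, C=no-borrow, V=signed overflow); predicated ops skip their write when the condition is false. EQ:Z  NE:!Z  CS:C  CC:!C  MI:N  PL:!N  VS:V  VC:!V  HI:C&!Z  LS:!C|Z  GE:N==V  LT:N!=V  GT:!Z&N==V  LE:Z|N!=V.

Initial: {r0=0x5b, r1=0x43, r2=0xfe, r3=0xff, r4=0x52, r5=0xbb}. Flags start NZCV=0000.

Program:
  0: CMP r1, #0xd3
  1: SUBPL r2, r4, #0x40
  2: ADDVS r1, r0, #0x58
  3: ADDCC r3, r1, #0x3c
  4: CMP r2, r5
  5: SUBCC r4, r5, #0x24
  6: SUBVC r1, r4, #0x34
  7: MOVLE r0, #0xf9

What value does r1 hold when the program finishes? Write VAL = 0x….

VAL = 0x63

0: ✓ CMP  NZCV=0000
1: ✓ SUBPL  r2←0x12
2: · ADDVS
3: ✓ ADDCC  r3←0x7f
4: ✓ CMP  NZCV=0000
5: ✓ SUBCC  r4←0x97
6: ✓ SUBVC  r1←0x63
7: · MOVLE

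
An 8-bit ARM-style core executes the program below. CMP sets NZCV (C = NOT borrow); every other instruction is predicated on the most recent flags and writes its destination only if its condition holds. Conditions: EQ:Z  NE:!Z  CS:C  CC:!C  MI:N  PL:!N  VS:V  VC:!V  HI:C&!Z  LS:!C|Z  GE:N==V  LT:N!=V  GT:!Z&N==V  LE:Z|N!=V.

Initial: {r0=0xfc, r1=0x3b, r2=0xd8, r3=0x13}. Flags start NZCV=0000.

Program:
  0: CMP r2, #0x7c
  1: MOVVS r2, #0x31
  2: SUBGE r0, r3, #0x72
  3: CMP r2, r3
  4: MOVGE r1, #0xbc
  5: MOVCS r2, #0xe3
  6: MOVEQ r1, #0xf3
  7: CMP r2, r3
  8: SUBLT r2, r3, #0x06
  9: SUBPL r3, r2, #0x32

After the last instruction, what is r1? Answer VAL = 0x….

[0] flags=0011 → (cmp)
[1] flags=0011 VS?T → r2=0x31
[2] flags=0011 GE?F → skip
[3] flags=0010 → (cmp)
[4] flags=0010 GE?T → r1=0xbc
[5] flags=0010 CS?T → r2=0xe3
[6] flags=0010 EQ?F → skip
[7] flags=1010 → (cmp)
[8] flags=1010 LT?T → r2=0x0d
[9] flags=1010 PL?F → skip

VAL = 0xbc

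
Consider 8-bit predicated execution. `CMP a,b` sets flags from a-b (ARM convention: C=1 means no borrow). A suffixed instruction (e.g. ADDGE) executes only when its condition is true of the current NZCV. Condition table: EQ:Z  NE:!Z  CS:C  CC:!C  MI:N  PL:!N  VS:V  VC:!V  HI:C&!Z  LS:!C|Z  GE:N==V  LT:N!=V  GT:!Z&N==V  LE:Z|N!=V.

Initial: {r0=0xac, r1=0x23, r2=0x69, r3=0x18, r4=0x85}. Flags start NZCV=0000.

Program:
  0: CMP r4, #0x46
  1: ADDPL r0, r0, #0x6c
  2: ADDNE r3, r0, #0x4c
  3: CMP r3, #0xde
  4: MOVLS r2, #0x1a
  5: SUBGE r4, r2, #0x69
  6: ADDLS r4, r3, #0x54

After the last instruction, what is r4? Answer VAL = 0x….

[0] flags=0011 → (cmp)
[1] flags=0011 PL?T → r0=0x18
[2] flags=0011 NE?T → r3=0x64
[3] flags=1001 → (cmp)
[4] flags=1001 LS?T → r2=0x1a
[5] flags=1001 GE?T → r4=0xb1
[6] flags=1001 LS?T → r4=0xb8

VAL = 0xb8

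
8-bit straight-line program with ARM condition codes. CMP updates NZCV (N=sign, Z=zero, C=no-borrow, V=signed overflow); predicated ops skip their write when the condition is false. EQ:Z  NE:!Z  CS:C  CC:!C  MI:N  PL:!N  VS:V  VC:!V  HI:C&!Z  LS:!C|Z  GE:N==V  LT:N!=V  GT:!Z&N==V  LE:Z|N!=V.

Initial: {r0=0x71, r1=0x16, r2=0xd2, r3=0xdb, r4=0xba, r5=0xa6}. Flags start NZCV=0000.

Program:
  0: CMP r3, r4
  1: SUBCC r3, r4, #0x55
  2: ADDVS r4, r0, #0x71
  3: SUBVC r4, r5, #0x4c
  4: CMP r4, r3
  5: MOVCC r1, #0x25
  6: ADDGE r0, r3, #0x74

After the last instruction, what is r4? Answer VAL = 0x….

[0] flags=0010 → (cmp)
[1] flags=0010 CC?F → skip
[2] flags=0010 VS?F → skip
[3] flags=0010 VC?T → r4=0x5a
[4] flags=0000 → (cmp)
[5] flags=0000 CC?T → r1=0x25
[6] flags=0000 GE?T → r0=0x4f

VAL = 0x5a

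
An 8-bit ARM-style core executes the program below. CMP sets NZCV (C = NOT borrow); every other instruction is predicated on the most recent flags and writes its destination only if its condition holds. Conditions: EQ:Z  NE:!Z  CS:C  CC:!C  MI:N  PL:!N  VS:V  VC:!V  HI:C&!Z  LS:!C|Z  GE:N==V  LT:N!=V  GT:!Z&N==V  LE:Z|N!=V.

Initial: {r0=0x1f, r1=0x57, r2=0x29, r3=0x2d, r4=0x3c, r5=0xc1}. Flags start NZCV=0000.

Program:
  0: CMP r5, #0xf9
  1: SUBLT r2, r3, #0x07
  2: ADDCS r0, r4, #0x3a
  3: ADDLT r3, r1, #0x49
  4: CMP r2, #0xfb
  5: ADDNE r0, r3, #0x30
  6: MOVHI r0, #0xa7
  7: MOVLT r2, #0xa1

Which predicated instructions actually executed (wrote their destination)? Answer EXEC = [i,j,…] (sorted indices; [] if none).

0: ✓ CMP  NZCV=1000
1: ✓ SUBLT  r2←0x26
2: · ADDCS
3: ✓ ADDLT  r3←0xa0
4: ✓ CMP  NZCV=0000
5: ✓ ADDNE  r0←0xd0
6: · MOVHI
7: · MOVLT

EXEC = [1,3,5]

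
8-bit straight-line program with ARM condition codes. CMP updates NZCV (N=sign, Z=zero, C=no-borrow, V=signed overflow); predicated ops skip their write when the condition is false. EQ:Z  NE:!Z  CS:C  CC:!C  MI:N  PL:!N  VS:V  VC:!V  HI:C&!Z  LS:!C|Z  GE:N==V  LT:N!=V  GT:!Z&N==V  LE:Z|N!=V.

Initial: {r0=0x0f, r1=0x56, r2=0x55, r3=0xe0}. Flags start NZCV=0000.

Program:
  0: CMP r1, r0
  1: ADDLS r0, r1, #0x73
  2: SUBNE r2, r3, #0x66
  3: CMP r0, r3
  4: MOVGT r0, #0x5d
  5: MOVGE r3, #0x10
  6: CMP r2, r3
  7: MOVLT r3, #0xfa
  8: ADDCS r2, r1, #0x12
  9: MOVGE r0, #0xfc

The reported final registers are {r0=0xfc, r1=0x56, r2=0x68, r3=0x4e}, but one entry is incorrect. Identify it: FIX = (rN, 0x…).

[0] flags=0010 → (cmp)
[1] flags=0010 LS?F → skip
[2] flags=0010 NE?T → r2=0x7a
[3] flags=0000 → (cmp)
[4] flags=0000 GT?T → r0=0x5d
[5] flags=0000 GE?T → r3=0x10
[6] flags=0010 → (cmp)
[7] flags=0010 LT?F → skip
[8] flags=0010 CS?T → r2=0x68
[9] flags=0010 GE?T → r0=0xfc

FIX = (r3, 0x10)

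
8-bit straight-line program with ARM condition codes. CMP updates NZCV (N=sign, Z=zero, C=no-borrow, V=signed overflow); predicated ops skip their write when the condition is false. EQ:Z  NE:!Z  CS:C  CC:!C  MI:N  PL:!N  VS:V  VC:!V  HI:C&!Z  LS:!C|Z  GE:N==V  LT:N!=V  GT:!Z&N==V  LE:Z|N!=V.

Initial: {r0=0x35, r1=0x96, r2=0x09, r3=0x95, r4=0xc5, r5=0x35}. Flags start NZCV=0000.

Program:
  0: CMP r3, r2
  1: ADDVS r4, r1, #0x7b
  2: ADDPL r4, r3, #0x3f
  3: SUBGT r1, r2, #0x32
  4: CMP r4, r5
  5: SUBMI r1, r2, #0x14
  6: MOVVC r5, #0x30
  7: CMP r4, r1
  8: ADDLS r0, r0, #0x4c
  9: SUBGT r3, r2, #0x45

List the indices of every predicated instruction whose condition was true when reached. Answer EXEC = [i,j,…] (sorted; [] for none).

[0] flags=1010 → (cmp)
[1] flags=1010 VS?F → skip
[2] flags=1010 PL?F → skip
[3] flags=1010 GT?F → skip
[4] flags=1010 → (cmp)
[5] flags=1010 MI?T → r1=0xf5
[6] flags=1010 VC?T → r5=0x30
[7] flags=1000 → (cmp)
[8] flags=1000 LS?T → r0=0x81
[9] flags=1000 GT?F → skip

EXEC = [5,6,8]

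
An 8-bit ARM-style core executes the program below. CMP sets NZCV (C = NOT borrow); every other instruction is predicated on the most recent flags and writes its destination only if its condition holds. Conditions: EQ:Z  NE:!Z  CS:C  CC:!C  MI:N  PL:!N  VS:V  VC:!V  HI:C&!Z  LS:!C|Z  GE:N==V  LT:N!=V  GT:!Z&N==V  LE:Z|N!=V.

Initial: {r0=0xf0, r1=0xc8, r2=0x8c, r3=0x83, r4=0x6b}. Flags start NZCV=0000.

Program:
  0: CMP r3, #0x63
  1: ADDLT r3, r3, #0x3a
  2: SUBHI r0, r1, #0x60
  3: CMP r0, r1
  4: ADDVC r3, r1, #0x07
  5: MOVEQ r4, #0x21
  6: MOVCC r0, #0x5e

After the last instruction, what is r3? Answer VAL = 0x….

[0] flags=0011 → (cmp)
[1] flags=0011 LT?T → r3=0xbd
[2] flags=0011 HI?T → r0=0x68
[3] flags=1001 → (cmp)
[4] flags=1001 VC?F → skip
[5] flags=1001 EQ?F → skip
[6] flags=1001 CC?T → r0=0x5e

VAL = 0xbd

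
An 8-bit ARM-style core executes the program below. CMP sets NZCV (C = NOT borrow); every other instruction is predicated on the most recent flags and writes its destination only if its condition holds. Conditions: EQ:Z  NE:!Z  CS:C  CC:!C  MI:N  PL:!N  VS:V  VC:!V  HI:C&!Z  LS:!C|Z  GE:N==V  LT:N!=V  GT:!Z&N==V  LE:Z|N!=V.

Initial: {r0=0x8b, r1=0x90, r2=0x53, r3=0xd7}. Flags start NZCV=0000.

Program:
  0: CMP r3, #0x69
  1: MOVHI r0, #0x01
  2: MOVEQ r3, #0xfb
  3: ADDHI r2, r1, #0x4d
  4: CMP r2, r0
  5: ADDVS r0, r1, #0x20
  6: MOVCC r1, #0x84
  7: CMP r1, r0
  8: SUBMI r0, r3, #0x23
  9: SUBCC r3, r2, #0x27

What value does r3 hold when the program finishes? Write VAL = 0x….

[0] flags=0011 → (cmp)
[1] flags=0011 HI?T → r0=0x01
[2] flags=0011 EQ?F → skip
[3] flags=0011 HI?T → r2=0xdd
[4] flags=1010 → (cmp)
[5] flags=1010 VS?F → skip
[6] flags=1010 CC?F → skip
[7] flags=1010 → (cmp)
[8] flags=1010 MI?T → r0=0xb4
[9] flags=1010 CC?F → skip

VAL = 0xd7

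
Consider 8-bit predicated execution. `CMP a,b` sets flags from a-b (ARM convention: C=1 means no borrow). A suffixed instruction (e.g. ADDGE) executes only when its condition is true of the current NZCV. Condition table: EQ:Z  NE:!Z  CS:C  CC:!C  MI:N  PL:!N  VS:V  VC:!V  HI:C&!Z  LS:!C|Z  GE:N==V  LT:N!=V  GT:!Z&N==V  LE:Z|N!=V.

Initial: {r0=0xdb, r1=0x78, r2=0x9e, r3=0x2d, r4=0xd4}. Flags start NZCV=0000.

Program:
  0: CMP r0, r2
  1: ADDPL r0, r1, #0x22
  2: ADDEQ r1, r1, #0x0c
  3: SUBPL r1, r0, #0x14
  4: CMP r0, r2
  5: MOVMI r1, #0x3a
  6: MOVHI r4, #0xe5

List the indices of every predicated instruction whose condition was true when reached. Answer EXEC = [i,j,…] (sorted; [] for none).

EXEC = [1,3,5]

[0] flags=0010 → (cmp)
[1] flags=0010 PL?T → r0=0x9a
[2] flags=0010 EQ?F → skip
[3] flags=0010 PL?T → r1=0x86
[4] flags=1000 → (cmp)
[5] flags=1000 MI?T → r1=0x3a
[6] flags=1000 HI?F → skip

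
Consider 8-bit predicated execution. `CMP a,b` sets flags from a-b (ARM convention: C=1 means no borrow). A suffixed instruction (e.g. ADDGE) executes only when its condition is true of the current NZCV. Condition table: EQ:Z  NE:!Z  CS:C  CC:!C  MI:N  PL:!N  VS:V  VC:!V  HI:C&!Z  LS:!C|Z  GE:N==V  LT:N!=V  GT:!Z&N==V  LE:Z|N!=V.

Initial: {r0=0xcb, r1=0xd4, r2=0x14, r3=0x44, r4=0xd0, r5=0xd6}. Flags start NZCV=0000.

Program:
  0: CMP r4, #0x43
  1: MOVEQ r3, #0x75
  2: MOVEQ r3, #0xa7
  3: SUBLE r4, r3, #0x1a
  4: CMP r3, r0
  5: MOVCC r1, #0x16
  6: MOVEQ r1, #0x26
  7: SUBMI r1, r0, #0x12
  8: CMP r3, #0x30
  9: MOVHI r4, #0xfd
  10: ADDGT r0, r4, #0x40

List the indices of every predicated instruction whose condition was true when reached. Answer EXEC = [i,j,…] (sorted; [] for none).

EXEC = [3,5,9,10]

[0] flags=1010 → (cmp)
[1] flags=1010 EQ?F → skip
[2] flags=1010 EQ?F → skip
[3] flags=1010 LE?T → r4=0x2a
[4] flags=0000 → (cmp)
[5] flags=0000 CC?T → r1=0x16
[6] flags=0000 EQ?F → skip
[7] flags=0000 MI?F → skip
[8] flags=0010 → (cmp)
[9] flags=0010 HI?T → r4=0xfd
[10] flags=0010 GT?T → r0=0x3d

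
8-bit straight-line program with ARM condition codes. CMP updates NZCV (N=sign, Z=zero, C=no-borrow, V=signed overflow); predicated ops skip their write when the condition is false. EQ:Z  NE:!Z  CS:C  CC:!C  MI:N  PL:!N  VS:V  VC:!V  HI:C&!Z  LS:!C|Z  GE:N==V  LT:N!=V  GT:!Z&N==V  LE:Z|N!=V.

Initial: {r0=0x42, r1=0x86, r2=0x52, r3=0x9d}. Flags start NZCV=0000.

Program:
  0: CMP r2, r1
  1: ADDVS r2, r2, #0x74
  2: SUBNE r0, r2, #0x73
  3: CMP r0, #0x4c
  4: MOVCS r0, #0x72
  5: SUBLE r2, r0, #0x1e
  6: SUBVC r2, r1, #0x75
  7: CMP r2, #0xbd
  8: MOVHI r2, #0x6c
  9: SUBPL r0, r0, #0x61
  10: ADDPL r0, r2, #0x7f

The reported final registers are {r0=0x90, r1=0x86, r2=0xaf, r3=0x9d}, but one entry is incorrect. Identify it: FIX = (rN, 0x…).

[0] flags=1001 → (cmp)
[1] flags=1001 VS?T → r2=0xc6
[2] flags=1001 NE?T → r0=0x53
[3] flags=0010 → (cmp)
[4] flags=0010 CS?T → r0=0x72
[5] flags=0010 LE?F → skip
[6] flags=0010 VC?T → r2=0x11
[7] flags=0000 → (cmp)
[8] flags=0000 HI?F → skip
[9] flags=0000 PL?T → r0=0x11
[10] flags=0000 PL?T → r0=0x90

FIX = (r2, 0x11)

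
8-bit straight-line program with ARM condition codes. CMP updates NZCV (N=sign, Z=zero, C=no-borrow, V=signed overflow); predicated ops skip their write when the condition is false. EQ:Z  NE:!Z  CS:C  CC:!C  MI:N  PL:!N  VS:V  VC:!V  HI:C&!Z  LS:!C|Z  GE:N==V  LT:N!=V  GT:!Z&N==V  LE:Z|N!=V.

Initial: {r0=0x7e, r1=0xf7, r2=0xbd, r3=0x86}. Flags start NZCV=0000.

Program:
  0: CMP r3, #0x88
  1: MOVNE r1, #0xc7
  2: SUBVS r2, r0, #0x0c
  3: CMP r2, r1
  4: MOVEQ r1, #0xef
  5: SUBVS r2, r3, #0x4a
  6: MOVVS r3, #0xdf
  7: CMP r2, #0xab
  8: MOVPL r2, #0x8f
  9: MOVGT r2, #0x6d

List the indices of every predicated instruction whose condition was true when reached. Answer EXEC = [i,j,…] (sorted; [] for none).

[0] flags=1000 → (cmp)
[1] flags=1000 NE?T → r1=0xc7
[2] flags=1000 VS?F → skip
[3] flags=1000 → (cmp)
[4] flags=1000 EQ?F → skip
[5] flags=1000 VS?F → skip
[6] flags=1000 VS?F → skip
[7] flags=0010 → (cmp)
[8] flags=0010 PL?T → r2=0x8f
[9] flags=0010 GT?T → r2=0x6d

EXEC = [1,8,9]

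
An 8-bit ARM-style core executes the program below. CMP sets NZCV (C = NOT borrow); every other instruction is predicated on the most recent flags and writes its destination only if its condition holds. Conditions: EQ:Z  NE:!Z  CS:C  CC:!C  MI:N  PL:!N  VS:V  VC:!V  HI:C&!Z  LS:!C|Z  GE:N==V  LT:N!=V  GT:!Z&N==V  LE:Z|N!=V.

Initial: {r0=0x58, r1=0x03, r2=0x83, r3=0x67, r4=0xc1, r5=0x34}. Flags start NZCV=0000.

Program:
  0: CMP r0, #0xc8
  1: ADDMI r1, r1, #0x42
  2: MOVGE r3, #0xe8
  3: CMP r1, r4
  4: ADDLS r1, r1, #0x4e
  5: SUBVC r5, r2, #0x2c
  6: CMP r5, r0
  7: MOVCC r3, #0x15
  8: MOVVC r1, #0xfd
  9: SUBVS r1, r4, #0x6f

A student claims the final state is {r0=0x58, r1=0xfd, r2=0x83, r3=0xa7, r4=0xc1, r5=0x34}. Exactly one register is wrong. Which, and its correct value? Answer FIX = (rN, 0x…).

FIX = (r3, 0x15)

0: ✓ CMP  NZCV=1001
1: ✓ ADDMI  r1←0x45
2: ✓ MOVGE  r3←0xe8
3: ✓ CMP  NZCV=1001
4: ✓ ADDLS  r1←0x93
5: · SUBVC
6: ✓ CMP  NZCV=1000
7: ✓ MOVCC  r3←0x15
8: ✓ MOVVC  r1←0xfd
9: · SUBVS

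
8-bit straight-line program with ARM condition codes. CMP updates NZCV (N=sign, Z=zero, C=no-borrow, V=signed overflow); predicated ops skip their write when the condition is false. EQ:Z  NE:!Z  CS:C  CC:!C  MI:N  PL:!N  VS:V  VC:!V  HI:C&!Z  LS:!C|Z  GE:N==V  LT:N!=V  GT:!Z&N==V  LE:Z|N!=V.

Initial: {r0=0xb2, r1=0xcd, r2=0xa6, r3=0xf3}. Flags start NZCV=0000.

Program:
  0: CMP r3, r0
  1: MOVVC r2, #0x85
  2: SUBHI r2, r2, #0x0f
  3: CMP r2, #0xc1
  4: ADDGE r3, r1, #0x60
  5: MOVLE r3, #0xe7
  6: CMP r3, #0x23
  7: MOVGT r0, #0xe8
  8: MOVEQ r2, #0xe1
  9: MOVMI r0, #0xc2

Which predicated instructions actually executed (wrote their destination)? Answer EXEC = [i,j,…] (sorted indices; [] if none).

EXEC = [1,2,4,7]

0: ✓ CMP  NZCV=0010
1: ✓ MOVVC  r2←0x85
2: ✓ SUBHI  r2←0x76
3: ✓ CMP  NZCV=1001
4: ✓ ADDGE  r3←0x2d
5: · MOVLE
6: ✓ CMP  NZCV=0010
7: ✓ MOVGT  r0←0xe8
8: · MOVEQ
9: · MOVMI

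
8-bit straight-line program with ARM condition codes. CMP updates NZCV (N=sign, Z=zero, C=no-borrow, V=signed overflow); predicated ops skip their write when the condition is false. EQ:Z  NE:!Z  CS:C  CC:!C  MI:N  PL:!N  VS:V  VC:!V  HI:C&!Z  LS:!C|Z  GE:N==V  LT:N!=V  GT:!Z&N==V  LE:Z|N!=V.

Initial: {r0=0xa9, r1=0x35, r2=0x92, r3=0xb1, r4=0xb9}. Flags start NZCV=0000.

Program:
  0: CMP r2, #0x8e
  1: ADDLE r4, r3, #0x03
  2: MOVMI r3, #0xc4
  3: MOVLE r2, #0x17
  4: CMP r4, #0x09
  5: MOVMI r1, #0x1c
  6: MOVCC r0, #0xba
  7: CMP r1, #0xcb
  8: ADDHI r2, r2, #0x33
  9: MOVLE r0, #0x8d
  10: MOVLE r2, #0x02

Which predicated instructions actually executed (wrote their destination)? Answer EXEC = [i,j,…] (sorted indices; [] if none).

[0] flags=0010 → (cmp)
[1] flags=0010 LE?F → skip
[2] flags=0010 MI?F → skip
[3] flags=0010 LE?F → skip
[4] flags=1010 → (cmp)
[5] flags=1010 MI?T → r1=0x1c
[6] flags=1010 CC?F → skip
[7] flags=0000 → (cmp)
[8] flags=0000 HI?F → skip
[9] flags=0000 LE?F → skip
[10] flags=0000 LE?F → skip

EXEC = [5]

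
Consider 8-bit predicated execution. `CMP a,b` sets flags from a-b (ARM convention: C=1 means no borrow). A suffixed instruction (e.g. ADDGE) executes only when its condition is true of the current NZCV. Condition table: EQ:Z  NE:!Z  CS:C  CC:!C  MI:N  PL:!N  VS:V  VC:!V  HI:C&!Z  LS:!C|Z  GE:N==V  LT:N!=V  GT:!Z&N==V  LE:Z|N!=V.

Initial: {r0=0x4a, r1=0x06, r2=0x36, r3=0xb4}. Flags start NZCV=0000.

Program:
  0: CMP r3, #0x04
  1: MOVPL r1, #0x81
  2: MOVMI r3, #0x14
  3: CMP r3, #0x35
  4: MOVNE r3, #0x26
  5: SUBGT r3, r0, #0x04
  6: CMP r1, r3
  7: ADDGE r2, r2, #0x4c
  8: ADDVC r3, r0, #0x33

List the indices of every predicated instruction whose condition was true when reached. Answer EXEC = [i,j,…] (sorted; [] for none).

EXEC = [2,4,8]

[0] flags=1010 → (cmp)
[1] flags=1010 PL?F → skip
[2] flags=1010 MI?T → r3=0x14
[3] flags=1000 → (cmp)
[4] flags=1000 NE?T → r3=0x26
[5] flags=1000 GT?F → skip
[6] flags=1000 → (cmp)
[7] flags=1000 GE?F → skip
[8] flags=1000 VC?T → r3=0x7d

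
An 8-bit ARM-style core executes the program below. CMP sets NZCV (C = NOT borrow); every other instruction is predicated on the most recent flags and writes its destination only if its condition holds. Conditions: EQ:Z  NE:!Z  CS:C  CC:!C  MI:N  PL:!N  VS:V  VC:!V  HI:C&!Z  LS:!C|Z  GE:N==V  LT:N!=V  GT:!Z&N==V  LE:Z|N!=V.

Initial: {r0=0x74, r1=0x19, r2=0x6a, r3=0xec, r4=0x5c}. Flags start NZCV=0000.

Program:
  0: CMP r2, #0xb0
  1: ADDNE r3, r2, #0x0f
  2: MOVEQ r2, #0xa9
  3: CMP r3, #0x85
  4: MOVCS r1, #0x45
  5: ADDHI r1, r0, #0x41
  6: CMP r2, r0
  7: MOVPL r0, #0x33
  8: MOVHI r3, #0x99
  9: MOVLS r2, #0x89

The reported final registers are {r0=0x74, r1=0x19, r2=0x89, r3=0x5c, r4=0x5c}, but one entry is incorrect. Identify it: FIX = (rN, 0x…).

[0] flags=1001 → (cmp)
[1] flags=1001 NE?T → r3=0x79
[2] flags=1001 EQ?F → skip
[3] flags=1001 → (cmp)
[4] flags=1001 CS?F → skip
[5] flags=1001 HI?F → skip
[6] flags=1000 → (cmp)
[7] flags=1000 PL?F → skip
[8] flags=1000 HI?F → skip
[9] flags=1000 LS?T → r2=0x89

FIX = (r3, 0x79)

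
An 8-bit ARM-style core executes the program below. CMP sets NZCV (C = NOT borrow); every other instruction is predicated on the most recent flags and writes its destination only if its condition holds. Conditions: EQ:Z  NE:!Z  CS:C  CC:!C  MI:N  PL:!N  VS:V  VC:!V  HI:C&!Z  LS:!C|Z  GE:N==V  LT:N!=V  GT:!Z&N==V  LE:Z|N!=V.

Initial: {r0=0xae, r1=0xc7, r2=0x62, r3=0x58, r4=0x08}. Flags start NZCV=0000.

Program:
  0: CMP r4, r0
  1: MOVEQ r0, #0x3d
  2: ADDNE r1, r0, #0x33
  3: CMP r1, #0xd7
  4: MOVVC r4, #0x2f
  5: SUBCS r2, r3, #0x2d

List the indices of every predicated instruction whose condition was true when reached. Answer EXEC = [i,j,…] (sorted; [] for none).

EXEC = [2,4,5]

0: ✓ CMP  NZCV=0000
1: · MOVEQ
2: ✓ ADDNE  r1←0xe1
3: ✓ CMP  NZCV=0010
4: ✓ MOVVC  r4←0x2f
5: ✓ SUBCS  r2←0x2b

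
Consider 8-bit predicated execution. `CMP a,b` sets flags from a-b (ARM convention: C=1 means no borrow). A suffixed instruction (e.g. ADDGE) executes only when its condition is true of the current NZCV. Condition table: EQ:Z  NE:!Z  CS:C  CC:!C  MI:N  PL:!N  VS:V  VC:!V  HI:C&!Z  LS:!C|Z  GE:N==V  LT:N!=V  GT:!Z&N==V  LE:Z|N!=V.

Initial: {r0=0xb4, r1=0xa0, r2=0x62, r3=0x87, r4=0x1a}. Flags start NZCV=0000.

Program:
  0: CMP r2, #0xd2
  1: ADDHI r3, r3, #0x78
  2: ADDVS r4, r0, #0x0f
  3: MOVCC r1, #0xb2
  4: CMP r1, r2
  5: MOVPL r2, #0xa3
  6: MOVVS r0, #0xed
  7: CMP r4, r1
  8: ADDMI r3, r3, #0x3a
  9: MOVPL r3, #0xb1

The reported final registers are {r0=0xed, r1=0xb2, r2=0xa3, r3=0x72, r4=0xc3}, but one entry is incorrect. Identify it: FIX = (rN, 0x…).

FIX = (r3, 0xb1)

0: ✓ CMP  NZCV=1001
1: · ADDHI
2: ✓ ADDVS  r4←0xc3
3: ✓ MOVCC  r1←0xb2
4: ✓ CMP  NZCV=0011
5: ✓ MOVPL  r2←0xa3
6: ✓ MOVVS  r0←0xed
7: ✓ CMP  NZCV=0010
8: · ADDMI
9: ✓ MOVPL  r3←0xb1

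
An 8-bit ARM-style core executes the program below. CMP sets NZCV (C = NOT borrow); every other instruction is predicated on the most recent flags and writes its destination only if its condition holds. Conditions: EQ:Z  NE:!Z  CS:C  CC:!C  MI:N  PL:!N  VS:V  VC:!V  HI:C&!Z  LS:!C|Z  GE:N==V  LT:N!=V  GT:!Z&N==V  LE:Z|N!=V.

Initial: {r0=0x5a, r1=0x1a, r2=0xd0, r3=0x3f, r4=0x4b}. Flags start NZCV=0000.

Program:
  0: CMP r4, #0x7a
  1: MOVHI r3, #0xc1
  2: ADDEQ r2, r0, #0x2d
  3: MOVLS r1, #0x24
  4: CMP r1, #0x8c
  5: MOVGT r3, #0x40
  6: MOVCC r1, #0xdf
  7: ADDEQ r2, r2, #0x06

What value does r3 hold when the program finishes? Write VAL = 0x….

VAL = 0x40

0: ✓ CMP  NZCV=1000
1: · MOVHI
2: · ADDEQ
3: ✓ MOVLS  r1←0x24
4: ✓ CMP  NZCV=1001
5: ✓ MOVGT  r3←0x40
6: ✓ MOVCC  r1←0xdf
7: · ADDEQ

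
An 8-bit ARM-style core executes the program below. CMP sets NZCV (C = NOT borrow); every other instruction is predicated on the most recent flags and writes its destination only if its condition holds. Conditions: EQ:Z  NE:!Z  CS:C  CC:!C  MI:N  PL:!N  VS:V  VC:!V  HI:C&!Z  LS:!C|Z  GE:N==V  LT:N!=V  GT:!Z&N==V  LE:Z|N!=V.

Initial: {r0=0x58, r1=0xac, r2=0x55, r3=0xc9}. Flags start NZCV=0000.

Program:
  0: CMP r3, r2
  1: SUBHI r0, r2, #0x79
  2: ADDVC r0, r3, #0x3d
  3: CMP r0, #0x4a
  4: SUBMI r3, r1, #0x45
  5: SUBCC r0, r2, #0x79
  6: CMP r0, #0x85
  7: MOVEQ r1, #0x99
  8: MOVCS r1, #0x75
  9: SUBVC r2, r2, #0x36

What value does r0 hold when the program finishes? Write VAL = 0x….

[0] flags=0011 → (cmp)
[1] flags=0011 HI?T → r0=0xdc
[2] flags=0011 VC?F → skip
[3] flags=1010 → (cmp)
[4] flags=1010 MI?T → r3=0x67
[5] flags=1010 CC?F → skip
[6] flags=0010 → (cmp)
[7] flags=0010 EQ?F → skip
[8] flags=0010 CS?T → r1=0x75
[9] flags=0010 VC?T → r2=0x1f

VAL = 0xdc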